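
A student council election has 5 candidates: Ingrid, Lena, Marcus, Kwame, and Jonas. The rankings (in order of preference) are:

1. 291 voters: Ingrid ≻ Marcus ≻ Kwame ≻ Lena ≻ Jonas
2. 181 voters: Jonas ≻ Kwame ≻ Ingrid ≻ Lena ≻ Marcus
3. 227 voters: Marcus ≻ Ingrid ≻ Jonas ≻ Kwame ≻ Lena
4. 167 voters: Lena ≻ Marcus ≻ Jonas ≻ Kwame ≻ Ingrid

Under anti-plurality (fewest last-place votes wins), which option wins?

Kwame

Last-place votes: Ingrid 167, Lena 227, Marcus 181, Kwame 0, Jonas 291.
Kwame is ranked last by the fewest voters, so Kwame wins.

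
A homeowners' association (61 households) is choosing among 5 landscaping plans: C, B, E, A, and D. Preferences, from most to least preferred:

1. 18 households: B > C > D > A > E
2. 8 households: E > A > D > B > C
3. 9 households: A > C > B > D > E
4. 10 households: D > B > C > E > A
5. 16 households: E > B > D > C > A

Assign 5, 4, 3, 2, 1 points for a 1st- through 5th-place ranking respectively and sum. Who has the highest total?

C: 18·4 + 8·1 + 9·4 + 10·3 + 16·2 = 178
B: 18·5 + 8·2 + 9·3 + 10·4 + 16·4 = 237
E: 18·1 + 8·5 + 9·1 + 10·2 + 16·5 = 167
A: 18·2 + 8·4 + 9·5 + 10·1 + 16·1 = 139
D: 18·3 + 8·3 + 9·2 + 10·5 + 16·3 = 194
B has the highest Borda score (237).

B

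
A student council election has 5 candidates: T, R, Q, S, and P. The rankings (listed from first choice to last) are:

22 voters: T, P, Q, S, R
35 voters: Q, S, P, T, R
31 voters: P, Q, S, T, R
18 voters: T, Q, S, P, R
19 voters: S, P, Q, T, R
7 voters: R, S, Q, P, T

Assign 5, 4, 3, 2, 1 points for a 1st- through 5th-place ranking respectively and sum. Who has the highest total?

T: 22·5 + 35·2 + 31·2 + 18·5 + 19·2 + 7·1 = 377
R: 22·1 + 35·1 + 31·1 + 18·1 + 19·1 + 7·5 = 160
Q: 22·3 + 35·5 + 31·4 + 18·4 + 19·3 + 7·3 = 515
S: 22·2 + 35·4 + 31·3 + 18·3 + 19·5 + 7·4 = 454
P: 22·4 + 35·3 + 31·5 + 18·2 + 19·4 + 7·2 = 474
Q has the highest Borda score (515).

Q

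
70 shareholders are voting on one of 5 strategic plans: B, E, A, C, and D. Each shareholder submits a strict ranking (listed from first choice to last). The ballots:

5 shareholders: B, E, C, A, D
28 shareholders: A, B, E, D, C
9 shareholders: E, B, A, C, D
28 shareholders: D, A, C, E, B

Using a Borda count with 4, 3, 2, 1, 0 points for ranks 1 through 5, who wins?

B: 5·4 + 28·3 + 9·3 + 28·0 = 131
E: 5·3 + 28·2 + 9·4 + 28·1 = 135
A: 5·1 + 28·4 + 9·2 + 28·3 = 219
C: 5·2 + 28·0 + 9·1 + 28·2 = 75
D: 5·0 + 28·1 + 9·0 + 28·4 = 140
A has the highest Borda score (219).

A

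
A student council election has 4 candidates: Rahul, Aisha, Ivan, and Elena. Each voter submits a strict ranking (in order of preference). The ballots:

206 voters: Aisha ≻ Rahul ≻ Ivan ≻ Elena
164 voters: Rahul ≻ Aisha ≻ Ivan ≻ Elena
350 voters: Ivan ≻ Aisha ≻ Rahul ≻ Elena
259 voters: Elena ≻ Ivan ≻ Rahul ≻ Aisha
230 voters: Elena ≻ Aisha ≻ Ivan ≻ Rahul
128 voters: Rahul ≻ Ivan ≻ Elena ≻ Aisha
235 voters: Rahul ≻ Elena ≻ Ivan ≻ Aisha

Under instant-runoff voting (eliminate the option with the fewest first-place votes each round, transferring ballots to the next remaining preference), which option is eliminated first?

Aisha

Round 1: Rahul 527, Aisha 206, Ivan 350, Elena 489. Eliminate Aisha.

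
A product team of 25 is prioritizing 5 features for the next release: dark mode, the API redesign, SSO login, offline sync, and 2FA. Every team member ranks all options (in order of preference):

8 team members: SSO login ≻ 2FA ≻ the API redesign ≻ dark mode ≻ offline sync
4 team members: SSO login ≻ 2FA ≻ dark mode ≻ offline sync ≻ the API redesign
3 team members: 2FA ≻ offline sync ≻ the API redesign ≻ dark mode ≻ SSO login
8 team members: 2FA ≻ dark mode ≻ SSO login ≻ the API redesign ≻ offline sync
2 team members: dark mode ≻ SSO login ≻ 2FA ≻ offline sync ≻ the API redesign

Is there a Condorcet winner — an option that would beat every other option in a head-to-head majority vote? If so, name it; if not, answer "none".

Checking pairwise contests:
2FA beats dark mode 23–2.
dark mode beats the API redesign 14–11.
dark mode beats SSO login 13–12.
dark mode beats offline sync 22–3.
SSO login beats 2FA 14–11.
Every option loses at least one head-to-head, so there is no Condorcet winner.

none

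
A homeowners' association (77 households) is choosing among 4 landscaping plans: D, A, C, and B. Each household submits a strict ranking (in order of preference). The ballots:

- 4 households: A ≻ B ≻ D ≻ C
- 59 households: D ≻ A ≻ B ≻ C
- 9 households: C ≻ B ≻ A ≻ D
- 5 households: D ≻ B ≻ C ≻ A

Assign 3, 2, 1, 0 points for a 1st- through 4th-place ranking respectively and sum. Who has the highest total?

D

D: 4·1 + 59·3 + 9·0 + 5·3 = 196
A: 4·3 + 59·2 + 9·1 + 5·0 = 139
C: 4·0 + 59·0 + 9·3 + 5·1 = 32
B: 4·2 + 59·1 + 9·2 + 5·2 = 95
D has the highest Borda score (196).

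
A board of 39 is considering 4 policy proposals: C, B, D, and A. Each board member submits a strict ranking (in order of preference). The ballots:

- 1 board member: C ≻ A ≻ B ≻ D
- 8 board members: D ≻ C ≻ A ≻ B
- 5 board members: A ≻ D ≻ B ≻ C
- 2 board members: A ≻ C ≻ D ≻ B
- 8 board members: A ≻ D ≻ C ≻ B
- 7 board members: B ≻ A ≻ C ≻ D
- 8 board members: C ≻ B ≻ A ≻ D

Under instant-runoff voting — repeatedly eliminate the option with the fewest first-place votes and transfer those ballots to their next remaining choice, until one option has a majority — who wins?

A

Round 1: C 9, B 7, D 8, A 15. Eliminate B.
Round 2: C 9, D 8, A 22. A has a majority.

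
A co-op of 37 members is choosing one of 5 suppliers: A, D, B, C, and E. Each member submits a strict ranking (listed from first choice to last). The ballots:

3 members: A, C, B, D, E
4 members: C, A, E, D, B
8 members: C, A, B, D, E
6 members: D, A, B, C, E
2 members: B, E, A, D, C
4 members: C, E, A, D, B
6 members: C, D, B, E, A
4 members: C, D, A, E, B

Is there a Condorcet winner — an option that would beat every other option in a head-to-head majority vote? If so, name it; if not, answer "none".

C

C vs A: 26–11 for C.
C vs D: 29–8 for C.
C vs B: 29–8 for C.
C vs E: 35–2 for C.
C beats every other option head-to-head.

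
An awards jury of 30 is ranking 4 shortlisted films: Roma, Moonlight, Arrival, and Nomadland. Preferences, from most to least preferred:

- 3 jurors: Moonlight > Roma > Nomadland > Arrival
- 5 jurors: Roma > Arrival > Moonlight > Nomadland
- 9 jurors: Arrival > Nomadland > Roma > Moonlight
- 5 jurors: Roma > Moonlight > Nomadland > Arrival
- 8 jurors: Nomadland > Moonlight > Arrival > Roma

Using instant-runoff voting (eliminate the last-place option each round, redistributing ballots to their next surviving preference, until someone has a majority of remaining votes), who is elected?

Arrival

Round 1: Roma 10, Moonlight 3, Arrival 9, Nomadland 8. Eliminate Moonlight.
Round 2: Roma 13, Arrival 9, Nomadland 8. Eliminate Nomadland.
Round 3: Roma 13, Arrival 17. Arrival has a majority.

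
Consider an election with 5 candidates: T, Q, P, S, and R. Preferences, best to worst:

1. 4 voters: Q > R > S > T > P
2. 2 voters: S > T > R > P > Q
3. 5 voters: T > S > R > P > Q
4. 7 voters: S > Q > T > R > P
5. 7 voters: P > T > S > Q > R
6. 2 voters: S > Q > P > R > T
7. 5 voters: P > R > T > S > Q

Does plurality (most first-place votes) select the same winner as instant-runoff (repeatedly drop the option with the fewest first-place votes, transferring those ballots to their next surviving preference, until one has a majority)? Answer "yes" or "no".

Plurality — first-place votes: T 5, Q 4, P 12, S 11, R 0. Winner: P.
Instant-runoff — R1 T 5, Q 4, P 12, S 11, R 0 (R out); R2 T 5, Q 4, P 12, S 11 (Q out); R3 T 5, P 12, S 15 (T out); R4 P 12, S 20 (S winner). Winner: S.
The two methods disagree.

no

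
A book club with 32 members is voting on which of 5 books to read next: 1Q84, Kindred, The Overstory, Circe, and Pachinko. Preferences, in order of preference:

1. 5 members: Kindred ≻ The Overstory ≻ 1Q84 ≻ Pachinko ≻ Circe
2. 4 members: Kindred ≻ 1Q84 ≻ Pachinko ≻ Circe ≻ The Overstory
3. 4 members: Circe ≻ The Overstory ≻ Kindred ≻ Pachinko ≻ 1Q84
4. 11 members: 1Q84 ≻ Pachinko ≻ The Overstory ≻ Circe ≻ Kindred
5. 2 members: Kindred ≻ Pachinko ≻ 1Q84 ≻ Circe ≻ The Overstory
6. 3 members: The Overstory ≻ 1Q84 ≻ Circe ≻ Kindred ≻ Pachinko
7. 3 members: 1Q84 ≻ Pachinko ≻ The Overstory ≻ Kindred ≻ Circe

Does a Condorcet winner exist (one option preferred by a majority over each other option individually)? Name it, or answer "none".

1Q84 vs Kindred: 17–15 for 1Q84.
1Q84 vs The Overstory: 20–12 for 1Q84.
1Q84 vs Circe: 28–4 for 1Q84.
1Q84 vs Pachinko: 26–6 for 1Q84.
1Q84 beats every other option head-to-head.

1Q84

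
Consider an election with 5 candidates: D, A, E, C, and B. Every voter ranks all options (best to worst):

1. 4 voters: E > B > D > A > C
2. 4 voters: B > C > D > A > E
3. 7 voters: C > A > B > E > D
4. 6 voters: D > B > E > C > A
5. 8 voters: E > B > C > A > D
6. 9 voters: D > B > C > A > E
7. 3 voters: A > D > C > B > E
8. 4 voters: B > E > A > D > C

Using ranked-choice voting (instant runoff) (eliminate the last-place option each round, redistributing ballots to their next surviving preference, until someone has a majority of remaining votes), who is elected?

B

Round 1: D 15, A 3, E 12, C 7, B 8. Eliminate A.
Round 2: D 18, E 12, C 7, B 8. Eliminate C.
Round 3: D 18, E 12, B 15. Eliminate E.
Round 4: D 18, B 27. B has a majority.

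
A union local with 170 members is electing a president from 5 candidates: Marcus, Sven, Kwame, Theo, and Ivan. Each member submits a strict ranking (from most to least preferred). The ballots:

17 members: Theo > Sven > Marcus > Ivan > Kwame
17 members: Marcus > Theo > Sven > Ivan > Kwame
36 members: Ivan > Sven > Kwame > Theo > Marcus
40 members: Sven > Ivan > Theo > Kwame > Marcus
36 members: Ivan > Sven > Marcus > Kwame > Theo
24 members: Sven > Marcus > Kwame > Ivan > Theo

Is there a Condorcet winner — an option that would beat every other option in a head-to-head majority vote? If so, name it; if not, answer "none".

Sven

Sven vs Marcus: 153–17 for Sven.
Sven vs Kwame: 170–0 for Sven.
Sven vs Theo: 136–34 for Sven.
Sven vs Ivan: 98–72 for Sven.
Sven beats every other option head-to-head.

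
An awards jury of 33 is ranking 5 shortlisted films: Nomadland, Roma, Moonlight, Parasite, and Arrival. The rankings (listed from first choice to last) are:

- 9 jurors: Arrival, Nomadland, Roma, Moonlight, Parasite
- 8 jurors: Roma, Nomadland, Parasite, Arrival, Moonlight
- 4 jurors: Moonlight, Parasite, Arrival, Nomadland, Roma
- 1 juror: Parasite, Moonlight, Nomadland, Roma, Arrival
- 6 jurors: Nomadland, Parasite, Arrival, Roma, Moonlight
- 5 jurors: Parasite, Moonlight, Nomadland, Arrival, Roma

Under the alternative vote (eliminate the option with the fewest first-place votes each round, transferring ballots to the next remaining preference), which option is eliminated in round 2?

Round 1: Nomadland 6, Roma 8, Moonlight 4, Parasite 6, Arrival 9. Eliminate Moonlight.
Round 2: Nomadland 6, Roma 8, Parasite 10, Arrival 9. Eliminate Nomadland.

Nomadland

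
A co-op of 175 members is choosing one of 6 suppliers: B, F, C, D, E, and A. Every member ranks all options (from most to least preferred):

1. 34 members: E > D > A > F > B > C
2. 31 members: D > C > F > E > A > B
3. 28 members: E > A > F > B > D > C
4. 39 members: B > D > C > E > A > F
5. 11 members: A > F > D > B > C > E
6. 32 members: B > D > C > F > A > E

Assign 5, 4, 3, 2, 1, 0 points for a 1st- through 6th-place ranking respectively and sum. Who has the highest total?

D

B: 34·1 + 31·0 + 28·2 + 39·5 + 11·2 + 32·5 = 467
F: 34·2 + 31·3 + 28·3 + 39·0 + 11·4 + 32·2 = 353
C: 34·0 + 31·4 + 28·0 + 39·3 + 11·1 + 32·3 = 348
D: 34·4 + 31·5 + 28·1 + 39·4 + 11·3 + 32·4 = 636
E: 34·5 + 31·2 + 28·5 + 39·2 + 11·0 + 32·0 = 450
A: 34·3 + 31·1 + 28·4 + 39·1 + 11·5 + 32·1 = 371
D has the highest Borda score (636).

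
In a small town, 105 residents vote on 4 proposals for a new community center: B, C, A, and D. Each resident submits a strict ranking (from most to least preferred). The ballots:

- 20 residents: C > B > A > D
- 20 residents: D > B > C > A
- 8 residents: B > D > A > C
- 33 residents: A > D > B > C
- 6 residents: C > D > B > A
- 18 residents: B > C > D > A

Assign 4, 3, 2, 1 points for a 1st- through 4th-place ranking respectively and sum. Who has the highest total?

B

B: 20·3 + 20·3 + 8·4 + 33·2 + 6·2 + 18·4 = 302
C: 20·4 + 20·2 + 8·1 + 33·1 + 6·4 + 18·3 = 239
A: 20·2 + 20·1 + 8·2 + 33·4 + 6·1 + 18·1 = 232
D: 20·1 + 20·4 + 8·3 + 33·3 + 6·3 + 18·2 = 277
B has the highest Borda score (302).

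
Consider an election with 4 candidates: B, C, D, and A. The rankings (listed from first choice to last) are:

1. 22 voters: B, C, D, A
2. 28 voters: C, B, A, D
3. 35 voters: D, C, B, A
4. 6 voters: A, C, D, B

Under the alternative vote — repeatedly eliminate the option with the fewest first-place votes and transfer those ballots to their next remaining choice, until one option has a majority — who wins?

C

Round 1: B 22, C 28, D 35, A 6. Eliminate A.
Round 2: B 22, C 34, D 35. Eliminate B.
Round 3: C 56, D 35. C has a majority.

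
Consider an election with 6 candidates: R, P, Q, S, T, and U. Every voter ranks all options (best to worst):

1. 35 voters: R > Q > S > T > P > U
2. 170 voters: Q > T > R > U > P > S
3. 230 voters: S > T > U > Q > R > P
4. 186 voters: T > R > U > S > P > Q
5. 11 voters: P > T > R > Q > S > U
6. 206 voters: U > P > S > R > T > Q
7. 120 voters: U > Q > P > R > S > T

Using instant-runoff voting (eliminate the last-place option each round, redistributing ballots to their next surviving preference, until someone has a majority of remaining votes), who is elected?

U

Round 1: R 35, P 11, Q 170, S 230, T 186, U 326. Eliminate P.
Round 2: R 35, Q 170, S 230, T 197, U 326. Eliminate R.
Round 3: Q 205, S 230, T 197, U 326. Eliminate T.
Round 4: Q 216, S 230, U 512. U has a majority.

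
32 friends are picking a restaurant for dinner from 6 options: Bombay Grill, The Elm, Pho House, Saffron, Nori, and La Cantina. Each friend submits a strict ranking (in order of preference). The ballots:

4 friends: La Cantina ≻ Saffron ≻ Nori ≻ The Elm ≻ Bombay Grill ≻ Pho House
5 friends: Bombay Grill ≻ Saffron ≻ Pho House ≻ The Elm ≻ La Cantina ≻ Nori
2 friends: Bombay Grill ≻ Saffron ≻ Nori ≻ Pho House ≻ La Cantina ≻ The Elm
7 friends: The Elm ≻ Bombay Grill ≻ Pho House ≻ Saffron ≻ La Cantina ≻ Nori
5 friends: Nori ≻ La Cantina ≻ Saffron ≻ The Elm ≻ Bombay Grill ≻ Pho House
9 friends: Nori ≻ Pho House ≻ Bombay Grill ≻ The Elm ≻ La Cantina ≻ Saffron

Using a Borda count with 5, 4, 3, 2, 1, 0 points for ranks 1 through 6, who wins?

Bombay Grill: 4·1 + 5·5 + 2·5 + 7·4 + 5·1 + 9·3 = 99
The Elm: 4·2 + 5·2 + 2·0 + 7·5 + 5·2 + 9·2 = 81
Pho House: 4·0 + 5·3 + 2·2 + 7·3 + 5·0 + 9·4 = 76
Saffron: 4·4 + 5·4 + 2·4 + 7·2 + 5·3 + 9·0 = 73
Nori: 4·3 + 5·0 + 2·3 + 7·0 + 5·5 + 9·5 = 88
La Cantina: 4·5 + 5·1 + 2·1 + 7·1 + 5·4 + 9·1 = 63
Bombay Grill has the highest Borda score (99).

Bombay Grill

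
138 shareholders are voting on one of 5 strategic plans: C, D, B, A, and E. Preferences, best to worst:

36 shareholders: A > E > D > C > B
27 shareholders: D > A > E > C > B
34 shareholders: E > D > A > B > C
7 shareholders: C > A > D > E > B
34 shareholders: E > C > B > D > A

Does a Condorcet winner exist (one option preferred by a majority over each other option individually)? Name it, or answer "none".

Checking pairwise contests:
D beats C 97–41.
E beats D 104–34.
C beats B 104–34.
D beats A 95–43.
A beats E 70–68.
Every option loses at least one head-to-head, so there is no Condorcet winner.

none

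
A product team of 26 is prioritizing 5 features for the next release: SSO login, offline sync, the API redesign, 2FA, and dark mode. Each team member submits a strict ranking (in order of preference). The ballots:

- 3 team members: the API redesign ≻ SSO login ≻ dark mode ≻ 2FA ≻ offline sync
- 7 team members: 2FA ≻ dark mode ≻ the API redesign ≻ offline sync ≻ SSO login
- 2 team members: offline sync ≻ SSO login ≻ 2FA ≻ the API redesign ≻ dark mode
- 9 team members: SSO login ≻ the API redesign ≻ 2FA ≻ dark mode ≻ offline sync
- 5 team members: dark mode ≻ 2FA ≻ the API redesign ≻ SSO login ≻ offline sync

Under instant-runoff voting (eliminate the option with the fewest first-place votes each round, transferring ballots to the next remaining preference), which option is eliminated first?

Round 1: SSO login 9, offline sync 2, the API redesign 3, 2FA 7, dark mode 5. Eliminate offline sync.

offline sync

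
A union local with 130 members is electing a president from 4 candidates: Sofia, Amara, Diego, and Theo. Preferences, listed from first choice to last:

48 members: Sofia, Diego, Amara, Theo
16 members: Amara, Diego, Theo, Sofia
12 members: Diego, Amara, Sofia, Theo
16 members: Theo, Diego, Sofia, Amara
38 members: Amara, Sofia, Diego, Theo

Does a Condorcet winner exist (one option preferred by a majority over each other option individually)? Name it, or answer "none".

none

Checking pairwise contests:
Amara beats Sofia 66–64.
Diego beats Amara 76–54.
Sofia beats Diego 86–44.
Sofia beats Theo 98–32.
Every option loses at least one head-to-head, so there is no Condorcet winner.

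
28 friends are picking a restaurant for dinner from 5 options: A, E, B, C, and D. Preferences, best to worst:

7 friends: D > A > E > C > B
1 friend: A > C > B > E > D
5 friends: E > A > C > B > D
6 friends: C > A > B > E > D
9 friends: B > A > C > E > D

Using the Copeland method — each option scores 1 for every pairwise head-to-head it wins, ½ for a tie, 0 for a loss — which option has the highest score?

A

A: beats E, B, C, and D → score 4.
E: beats D; loses to A, B, and C → score 1.
B: beats E and D; loses to A and C → score 2.
C: beats E, B, and D; loses to A → score 3.
D: loses to A, E, B, and C → score 0.
A has the best pairwise record.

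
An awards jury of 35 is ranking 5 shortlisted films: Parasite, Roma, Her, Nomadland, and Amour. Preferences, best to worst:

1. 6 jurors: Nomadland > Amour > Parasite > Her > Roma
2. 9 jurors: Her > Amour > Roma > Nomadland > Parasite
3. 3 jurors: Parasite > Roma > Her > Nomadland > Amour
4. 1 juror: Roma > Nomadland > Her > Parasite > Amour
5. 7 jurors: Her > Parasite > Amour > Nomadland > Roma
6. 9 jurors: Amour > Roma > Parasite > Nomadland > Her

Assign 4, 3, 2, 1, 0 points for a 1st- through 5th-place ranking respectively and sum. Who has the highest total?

Parasite: 6·2 + 9·0 + 3·4 + 1·1 + 7·3 + 9·2 = 64
Roma: 6·0 + 9·2 + 3·3 + 1·4 + 7·0 + 9·3 = 58
Her: 6·1 + 9·4 + 3·2 + 1·2 + 7·4 + 9·0 = 78
Nomadland: 6·4 + 9·1 + 3·1 + 1·3 + 7·1 + 9·1 = 55
Amour: 6·3 + 9·3 + 3·0 + 1·0 + 7·2 + 9·4 = 95
Amour has the highest Borda score (95).

Amour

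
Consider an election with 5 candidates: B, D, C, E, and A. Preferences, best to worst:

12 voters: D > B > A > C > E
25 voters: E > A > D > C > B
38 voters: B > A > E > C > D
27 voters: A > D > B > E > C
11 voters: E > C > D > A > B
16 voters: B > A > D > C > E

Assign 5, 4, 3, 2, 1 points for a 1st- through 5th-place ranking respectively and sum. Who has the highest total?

B: 12·4 + 25·1 + 38·5 + 27·3 + 11·1 + 16·5 = 435
D: 12·5 + 25·3 + 38·1 + 27·4 + 11·3 + 16·3 = 362
C: 12·2 + 25·2 + 38·2 + 27·1 + 11·4 + 16·2 = 253
E: 12·1 + 25·5 + 38·3 + 27·2 + 11·5 + 16·1 = 376
A: 12·3 + 25·4 + 38·4 + 27·5 + 11·2 + 16·4 = 509
A has the highest Borda score (509).

A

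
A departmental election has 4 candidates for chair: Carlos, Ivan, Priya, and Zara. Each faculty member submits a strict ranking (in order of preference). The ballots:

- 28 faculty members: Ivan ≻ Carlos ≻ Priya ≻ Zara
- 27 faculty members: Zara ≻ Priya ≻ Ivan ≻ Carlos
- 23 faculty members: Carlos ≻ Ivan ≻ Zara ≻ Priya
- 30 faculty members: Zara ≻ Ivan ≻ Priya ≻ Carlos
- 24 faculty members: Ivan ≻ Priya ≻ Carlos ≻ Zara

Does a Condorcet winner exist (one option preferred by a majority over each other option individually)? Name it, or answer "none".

Ivan vs Carlos: 109–23 for Ivan.
Ivan vs Priya: 105–27 for Ivan.
Ivan vs Zara: 75–57 for Ivan.
Ivan beats every other option head-to-head.

Ivan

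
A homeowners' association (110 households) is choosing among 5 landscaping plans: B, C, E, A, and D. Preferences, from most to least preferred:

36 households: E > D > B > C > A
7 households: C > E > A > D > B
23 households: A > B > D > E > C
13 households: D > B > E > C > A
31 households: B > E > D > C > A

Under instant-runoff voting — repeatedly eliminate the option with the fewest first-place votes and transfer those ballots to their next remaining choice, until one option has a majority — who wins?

B

Round 1: B 31, C 7, E 36, A 23, D 13. Eliminate C.
Round 2: B 31, E 43, A 23, D 13. Eliminate D.
Round 3: B 44, E 43, A 23. Eliminate A.
Round 4: B 67, E 43. B has a majority.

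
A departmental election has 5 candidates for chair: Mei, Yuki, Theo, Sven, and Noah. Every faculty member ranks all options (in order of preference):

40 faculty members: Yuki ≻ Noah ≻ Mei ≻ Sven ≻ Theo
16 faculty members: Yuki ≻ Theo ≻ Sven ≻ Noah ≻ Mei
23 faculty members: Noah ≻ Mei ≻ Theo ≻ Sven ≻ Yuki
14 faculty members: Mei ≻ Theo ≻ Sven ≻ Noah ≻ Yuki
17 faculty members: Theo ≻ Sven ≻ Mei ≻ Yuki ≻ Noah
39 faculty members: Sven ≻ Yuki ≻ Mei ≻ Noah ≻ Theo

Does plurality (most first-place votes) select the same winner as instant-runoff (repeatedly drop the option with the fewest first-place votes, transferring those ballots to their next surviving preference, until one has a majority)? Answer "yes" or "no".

Plurality — first-place votes: Mei 14, Yuki 56, Theo 17, Sven 39, Noah 23. Winner: Yuki.
Instant-runoff — R1 Mei 14, Yuki 56, Theo 17, Sven 39, Noah 23 (Mei out); R2 Yuki 56, Theo 31, Sven 39, Noah 23 (Noah out); R3 Yuki 56, Theo 54, Sven 39 (Sven out); R4 Yuki 95, Theo 54 (Yuki winner). Winner: Yuki.
The two methods agree.

yes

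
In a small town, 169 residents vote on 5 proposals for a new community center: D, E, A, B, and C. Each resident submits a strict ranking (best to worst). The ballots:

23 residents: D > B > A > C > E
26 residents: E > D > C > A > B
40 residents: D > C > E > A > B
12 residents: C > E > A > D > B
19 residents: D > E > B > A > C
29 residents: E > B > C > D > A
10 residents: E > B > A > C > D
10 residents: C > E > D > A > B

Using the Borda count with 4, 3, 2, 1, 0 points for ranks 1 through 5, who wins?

D

D: 23·4 + 26·3 + 40·4 + 12·1 + 19·4 + 29·1 + 10·0 + 10·2 = 467
E: 23·0 + 26·4 + 40·2 + 12·3 + 19·3 + 29·4 + 10·4 + 10·3 = 463
A: 23·2 + 26·1 + 40·1 + 12·2 + 19·1 + 29·0 + 10·2 + 10·1 = 185
B: 23·3 + 26·0 + 40·0 + 12·0 + 19·2 + 29·3 + 10·3 + 10·0 = 224
C: 23·1 + 26·2 + 40·3 + 12·4 + 19·0 + 29·2 + 10·1 + 10·4 = 351
D has the highest Borda score (467).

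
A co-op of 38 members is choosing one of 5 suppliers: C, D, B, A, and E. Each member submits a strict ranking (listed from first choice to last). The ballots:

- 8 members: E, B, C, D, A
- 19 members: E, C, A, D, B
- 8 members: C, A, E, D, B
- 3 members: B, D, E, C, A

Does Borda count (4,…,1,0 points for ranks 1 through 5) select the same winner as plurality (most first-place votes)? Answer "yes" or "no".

Borda — scores: C 108, D 44, B 36, A 62, E 130. Winner: E.
Plurality — first-place votes: C 8, D 0, B 3, A 0, E 27. Winner: E.
The two methods agree.

yes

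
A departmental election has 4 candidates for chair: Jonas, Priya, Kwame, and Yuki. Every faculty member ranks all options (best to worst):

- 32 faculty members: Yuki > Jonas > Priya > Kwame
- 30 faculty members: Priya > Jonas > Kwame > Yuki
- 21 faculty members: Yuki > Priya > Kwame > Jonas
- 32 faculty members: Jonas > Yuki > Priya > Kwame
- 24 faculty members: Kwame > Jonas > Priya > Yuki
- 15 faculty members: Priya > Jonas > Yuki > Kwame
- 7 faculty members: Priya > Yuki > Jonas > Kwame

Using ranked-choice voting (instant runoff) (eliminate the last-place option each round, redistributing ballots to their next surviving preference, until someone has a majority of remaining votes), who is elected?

Round 1: Jonas 32, Priya 52, Kwame 24, Yuki 53. Eliminate Kwame.
Round 2: Jonas 56, Priya 52, Yuki 53. Eliminate Priya.
Round 3: Jonas 101, Yuki 60. Jonas has a majority.

Jonas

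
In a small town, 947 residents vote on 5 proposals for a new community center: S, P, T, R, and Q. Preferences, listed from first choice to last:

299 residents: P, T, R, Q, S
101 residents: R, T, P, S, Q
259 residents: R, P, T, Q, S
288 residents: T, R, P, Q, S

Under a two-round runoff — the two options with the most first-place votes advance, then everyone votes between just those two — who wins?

R

Round 1 first-place votes: S 0, P 299, T 288, R 360, Q 0.
R and P advance.
Runoff: R is preferred to P by 648 voters; P by 299.
R wins the runoff.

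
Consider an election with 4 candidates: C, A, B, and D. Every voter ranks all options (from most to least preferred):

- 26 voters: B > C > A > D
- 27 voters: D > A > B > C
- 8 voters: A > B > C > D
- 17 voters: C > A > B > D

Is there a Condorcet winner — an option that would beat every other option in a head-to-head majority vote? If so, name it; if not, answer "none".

none

Checking pairwise contests:
B beats C 61–17.
C beats A 43–35.
A beats B 52–26.
C beats D 51–27.
Every option loses at least one head-to-head, so there is no Condorcet winner.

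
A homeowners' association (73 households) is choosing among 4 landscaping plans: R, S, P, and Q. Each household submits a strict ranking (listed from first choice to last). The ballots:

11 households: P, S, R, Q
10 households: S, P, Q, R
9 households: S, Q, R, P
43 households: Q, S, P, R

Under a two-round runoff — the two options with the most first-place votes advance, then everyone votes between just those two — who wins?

Q

Round 1 first-place votes: R 0, S 19, P 11, Q 43.
Q and S advance.
Runoff: Q is preferred to S by 43 voters; S by 30.
Q wins the runoff.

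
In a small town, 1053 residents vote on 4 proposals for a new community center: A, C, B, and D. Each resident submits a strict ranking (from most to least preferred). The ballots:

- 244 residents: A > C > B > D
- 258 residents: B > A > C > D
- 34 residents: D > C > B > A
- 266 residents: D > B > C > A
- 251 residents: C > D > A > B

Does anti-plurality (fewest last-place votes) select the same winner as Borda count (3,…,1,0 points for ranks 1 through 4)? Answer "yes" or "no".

yes

Anti-plurality — last-place votes: A 300, C 0, B 251, D 502. Winner: C.
Borda — scores: A 1499, C 1833, B 1584, D 1402. Winner: C.
The two methods agree.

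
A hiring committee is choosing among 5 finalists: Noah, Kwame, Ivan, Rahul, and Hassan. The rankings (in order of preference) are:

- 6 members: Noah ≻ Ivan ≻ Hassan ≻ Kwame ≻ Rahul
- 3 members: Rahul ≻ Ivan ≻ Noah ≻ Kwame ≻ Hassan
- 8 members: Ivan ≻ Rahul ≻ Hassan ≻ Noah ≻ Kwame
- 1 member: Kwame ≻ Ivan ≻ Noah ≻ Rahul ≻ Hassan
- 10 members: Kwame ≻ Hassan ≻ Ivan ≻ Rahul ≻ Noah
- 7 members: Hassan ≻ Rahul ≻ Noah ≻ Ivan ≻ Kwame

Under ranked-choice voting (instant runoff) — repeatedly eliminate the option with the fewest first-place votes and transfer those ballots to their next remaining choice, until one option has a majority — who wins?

Ivan

Round 1: Noah 6, Kwame 11, Ivan 8, Rahul 3, Hassan 7. Eliminate Rahul.
Round 2: Noah 6, Kwame 11, Ivan 11, Hassan 7. Eliminate Noah.
Round 3: Kwame 11, Ivan 17, Hassan 7. Eliminate Hassan.
Round 4: Kwame 11, Ivan 24. Ivan has a majority.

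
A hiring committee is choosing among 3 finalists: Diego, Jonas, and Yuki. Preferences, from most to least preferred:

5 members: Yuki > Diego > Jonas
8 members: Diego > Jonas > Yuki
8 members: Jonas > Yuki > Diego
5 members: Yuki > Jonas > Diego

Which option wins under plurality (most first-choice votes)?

Yuki

First-place votes: Diego 8, Jonas 8, Yuki 10.
Yuki has the most first-place votes.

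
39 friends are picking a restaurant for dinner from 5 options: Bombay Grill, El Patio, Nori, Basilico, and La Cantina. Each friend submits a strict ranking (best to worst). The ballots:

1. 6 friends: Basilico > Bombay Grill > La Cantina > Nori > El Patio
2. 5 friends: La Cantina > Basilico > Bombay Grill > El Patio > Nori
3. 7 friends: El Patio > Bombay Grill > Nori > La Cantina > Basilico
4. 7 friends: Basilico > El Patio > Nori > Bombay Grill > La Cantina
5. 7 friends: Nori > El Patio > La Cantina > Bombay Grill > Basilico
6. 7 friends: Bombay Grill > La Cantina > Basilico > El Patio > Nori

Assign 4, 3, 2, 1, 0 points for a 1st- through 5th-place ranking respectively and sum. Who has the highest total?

Bombay Grill

Bombay Grill: 6·3 + 5·2 + 7·3 + 7·1 + 7·1 + 7·4 = 91
El Patio: 6·0 + 5·1 + 7·4 + 7·3 + 7·3 + 7·1 = 82
Nori: 6·1 + 5·0 + 7·2 + 7·2 + 7·4 + 7·0 = 62
Basilico: 6·4 + 5·3 + 7·0 + 7·4 + 7·0 + 7·2 = 81
La Cantina: 6·2 + 5·4 + 7·1 + 7·0 + 7·2 + 7·3 = 74
Bombay Grill has the highest Borda score (91).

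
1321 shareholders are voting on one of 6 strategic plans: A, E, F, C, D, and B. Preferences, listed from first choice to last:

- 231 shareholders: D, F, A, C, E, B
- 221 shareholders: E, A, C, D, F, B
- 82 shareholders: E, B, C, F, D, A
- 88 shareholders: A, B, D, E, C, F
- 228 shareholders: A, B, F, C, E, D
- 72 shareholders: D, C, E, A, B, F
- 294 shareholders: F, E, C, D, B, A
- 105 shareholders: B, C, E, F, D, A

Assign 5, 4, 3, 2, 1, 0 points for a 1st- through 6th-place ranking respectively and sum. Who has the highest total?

E

A: 231·3 + 221·4 + 82·0 + 88·5 + 228·5 + 72·2 + 294·0 + 105·0 = 3301
E: 231·1 + 221·5 + 82·5 + 88·2 + 228·1 + 72·3 + 294·4 + 105·3 = 3857
F: 231·4 + 221·1 + 82·2 + 88·0 + 228·3 + 72·0 + 294·5 + 105·2 = 3673
C: 231·2 + 221·3 + 82·3 + 88·1 + 228·2 + 72·4 + 294·3 + 105·4 = 3505
D: 231·5 + 221·2 + 82·1 + 88·3 + 228·0 + 72·5 + 294·2 + 105·1 = 2996
B: 231·0 + 221·0 + 82·4 + 88·4 + 228·4 + 72·1 + 294·1 + 105·5 = 2483
E has the highest Borda score (3857).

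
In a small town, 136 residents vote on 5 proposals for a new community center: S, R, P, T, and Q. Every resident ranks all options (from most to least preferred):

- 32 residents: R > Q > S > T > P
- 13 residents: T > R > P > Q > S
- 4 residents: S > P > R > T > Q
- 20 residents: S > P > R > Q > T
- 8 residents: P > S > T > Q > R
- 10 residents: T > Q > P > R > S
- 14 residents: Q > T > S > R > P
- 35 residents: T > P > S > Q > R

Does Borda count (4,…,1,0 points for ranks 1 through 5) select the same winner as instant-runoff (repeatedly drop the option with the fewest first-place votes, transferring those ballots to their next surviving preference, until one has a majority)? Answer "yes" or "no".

yes

Borda — scores: S 282, R 239, P 255, T 326, Q 258. Winner: T.
Instant-runoff — R1 S 24, R 32, P 8, T 58, Q 14 (P out); R2 S 32, R 32, T 58, Q 14 (Q out); R3 S 32, R 32, T 72 (T winner). Winner: T.
The two methods agree.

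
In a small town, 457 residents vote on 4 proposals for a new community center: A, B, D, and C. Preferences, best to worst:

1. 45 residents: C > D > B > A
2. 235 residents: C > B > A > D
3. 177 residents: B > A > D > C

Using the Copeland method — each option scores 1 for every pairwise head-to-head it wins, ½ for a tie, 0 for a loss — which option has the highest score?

A: beats D; loses to B and C → score 1.
B: beats A and D; loses to C → score 2.
D: loses to A, B, and C → score 0.
C: beats A, B, and D → score 3.
C has the best pairwise record.

C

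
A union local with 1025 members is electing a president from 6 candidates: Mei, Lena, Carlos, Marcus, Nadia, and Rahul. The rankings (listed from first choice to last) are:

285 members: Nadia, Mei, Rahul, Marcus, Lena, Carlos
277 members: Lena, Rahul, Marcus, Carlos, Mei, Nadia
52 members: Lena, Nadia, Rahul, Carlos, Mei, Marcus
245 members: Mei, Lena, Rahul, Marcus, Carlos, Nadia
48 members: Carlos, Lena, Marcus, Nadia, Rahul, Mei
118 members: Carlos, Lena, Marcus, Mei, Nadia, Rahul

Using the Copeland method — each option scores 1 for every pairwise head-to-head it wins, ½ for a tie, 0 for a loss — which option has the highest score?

Mei

Mei: beats Lena, Carlos, Marcus, Nadia, and Rahul → score 5.
Lena: beats Carlos, Marcus, Nadia, and Rahul; loses to Mei → score 4.
Carlos: beats Nadia; loses to Mei, Lena, Marcus, and Rahul → score 1.
Marcus: beats Carlos and Nadia; loses to Mei, Lena, and Rahul → score 2.
Nadia: loses to Mei, Lena, Carlos, Marcus, and Rahul → score 0.
Rahul: beats Carlos, Marcus, and Nadia; loses to Mei and Lena → score 3.
Mei has the best pairwise record.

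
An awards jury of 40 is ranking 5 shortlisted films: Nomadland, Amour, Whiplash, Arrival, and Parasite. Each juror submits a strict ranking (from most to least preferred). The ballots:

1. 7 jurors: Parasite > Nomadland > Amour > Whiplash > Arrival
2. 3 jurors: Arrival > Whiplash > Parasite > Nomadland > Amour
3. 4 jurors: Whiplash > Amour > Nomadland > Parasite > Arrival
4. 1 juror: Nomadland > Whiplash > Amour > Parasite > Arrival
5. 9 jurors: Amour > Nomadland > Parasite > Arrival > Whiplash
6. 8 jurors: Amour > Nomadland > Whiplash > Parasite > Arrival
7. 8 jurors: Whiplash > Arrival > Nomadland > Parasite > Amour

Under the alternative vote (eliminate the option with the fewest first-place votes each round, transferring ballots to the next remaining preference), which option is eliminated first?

Round 1: Nomadland 1, Amour 17, Whiplash 12, Arrival 3, Parasite 7. Eliminate Nomadland.

Nomadland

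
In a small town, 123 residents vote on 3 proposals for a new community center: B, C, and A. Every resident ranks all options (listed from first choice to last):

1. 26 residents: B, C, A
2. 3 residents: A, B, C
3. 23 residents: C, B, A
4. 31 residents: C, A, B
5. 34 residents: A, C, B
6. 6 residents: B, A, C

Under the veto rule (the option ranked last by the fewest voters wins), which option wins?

Last-place votes: B 65, C 9, A 49.
C is ranked last by the fewest voters, so C wins.

C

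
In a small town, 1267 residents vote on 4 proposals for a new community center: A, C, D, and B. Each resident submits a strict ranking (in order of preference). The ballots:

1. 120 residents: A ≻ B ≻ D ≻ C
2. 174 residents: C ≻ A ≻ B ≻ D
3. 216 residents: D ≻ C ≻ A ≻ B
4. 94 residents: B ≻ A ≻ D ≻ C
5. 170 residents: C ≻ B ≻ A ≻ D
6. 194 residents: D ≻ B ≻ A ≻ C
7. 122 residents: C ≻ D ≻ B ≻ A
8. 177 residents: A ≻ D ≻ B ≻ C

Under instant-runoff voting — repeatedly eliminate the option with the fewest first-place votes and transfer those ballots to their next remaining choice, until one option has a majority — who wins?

D

Round 1: A 297, C 466, D 410, B 94. Eliminate B.
Round 2: A 391, C 466, D 410. Eliminate A.
Round 3: C 466, D 801. D has a majority.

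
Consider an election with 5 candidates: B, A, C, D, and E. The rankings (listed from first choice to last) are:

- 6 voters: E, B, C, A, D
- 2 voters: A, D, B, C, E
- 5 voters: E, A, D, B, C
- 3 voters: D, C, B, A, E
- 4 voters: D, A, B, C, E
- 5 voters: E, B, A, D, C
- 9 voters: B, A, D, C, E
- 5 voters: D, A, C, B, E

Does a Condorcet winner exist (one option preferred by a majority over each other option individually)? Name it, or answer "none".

B vs A: 23–16 for B.
B vs C: 31–8 for B.
B vs D: 20–19 for B.
B vs E: 23–16 for B.
B beats every other option head-to-head.

B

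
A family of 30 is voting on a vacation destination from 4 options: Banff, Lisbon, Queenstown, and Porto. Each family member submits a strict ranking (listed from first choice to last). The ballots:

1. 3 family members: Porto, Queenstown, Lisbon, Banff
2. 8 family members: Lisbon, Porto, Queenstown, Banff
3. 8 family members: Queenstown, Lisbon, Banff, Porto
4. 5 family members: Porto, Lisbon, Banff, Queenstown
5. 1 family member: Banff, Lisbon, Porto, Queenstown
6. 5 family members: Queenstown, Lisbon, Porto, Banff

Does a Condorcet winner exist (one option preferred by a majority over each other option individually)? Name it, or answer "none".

none

Checking pairwise contests:
Lisbon beats Banff 29–1.
Queenstown beats Lisbon 16–14.
Porto beats Queenstown 17–13.
Lisbon beats Porto 22–8.
Every option loses at least one head-to-head, so there is no Condorcet winner.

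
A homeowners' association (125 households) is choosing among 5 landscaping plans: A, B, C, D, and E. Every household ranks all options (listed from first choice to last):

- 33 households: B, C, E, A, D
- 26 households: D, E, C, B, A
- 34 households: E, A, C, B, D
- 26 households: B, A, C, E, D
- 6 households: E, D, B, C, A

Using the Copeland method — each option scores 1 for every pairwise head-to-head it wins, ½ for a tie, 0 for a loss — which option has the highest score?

E

A: beats D; loses to B, C, and E → score 1.
B: beats A, C, and D; loses to E → score 3.
C: beats A and D; loses to B and E → score 2.
D: loses to A, B, C, and E → score 0.
E: beats A, B, C, and D → score 4.
E has the best pairwise record.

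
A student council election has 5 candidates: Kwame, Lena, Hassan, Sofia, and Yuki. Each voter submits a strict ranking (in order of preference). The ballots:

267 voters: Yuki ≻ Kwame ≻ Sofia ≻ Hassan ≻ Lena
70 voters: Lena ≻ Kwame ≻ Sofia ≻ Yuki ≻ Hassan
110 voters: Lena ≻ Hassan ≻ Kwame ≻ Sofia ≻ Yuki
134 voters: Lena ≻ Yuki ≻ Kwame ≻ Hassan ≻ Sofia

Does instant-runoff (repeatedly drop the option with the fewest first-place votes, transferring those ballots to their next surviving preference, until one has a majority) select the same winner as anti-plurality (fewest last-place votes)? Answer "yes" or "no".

no

Instant-runoff — R1 Kwame 0, Lena 314, Hassan 0, Sofia 0, Yuki 267 (Lena winner). Winner: Lena.
Anti-plurality — last-place votes: Kwame 0, Lena 267, Hassan 70, Sofia 134, Yuki 110. Winner: Kwame.
The two methods disagree.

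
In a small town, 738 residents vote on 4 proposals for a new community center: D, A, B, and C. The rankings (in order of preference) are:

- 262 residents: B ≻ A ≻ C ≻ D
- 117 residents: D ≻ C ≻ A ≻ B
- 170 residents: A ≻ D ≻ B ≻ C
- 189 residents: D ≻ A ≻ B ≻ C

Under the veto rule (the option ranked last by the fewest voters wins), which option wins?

A

Last-place votes: D 262, A 0, B 117, C 359.
A is ranked last by the fewest voters, so A wins.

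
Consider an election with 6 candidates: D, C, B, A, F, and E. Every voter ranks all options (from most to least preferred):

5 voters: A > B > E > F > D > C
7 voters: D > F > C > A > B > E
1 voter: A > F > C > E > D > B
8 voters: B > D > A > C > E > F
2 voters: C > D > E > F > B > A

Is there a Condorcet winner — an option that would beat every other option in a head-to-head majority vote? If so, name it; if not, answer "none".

none

Checking pairwise contests:
B beats D 13–10.
D beats C 20–3.
A beats B 13–10.
D beats A 17–6.
D beats F 17–6.
D beats E 17–6.
Every option loses at least one head-to-head, so there is no Condorcet winner.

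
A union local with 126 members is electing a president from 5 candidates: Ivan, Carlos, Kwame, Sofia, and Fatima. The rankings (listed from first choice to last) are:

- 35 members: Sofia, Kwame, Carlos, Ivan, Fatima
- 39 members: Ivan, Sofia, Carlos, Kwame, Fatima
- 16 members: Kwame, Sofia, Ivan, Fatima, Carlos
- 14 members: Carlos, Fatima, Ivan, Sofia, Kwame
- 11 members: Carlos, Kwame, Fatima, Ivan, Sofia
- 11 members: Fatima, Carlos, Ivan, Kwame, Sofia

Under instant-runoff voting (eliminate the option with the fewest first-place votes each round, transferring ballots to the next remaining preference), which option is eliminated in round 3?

Carlos

Round 1: Ivan 39, Carlos 25, Kwame 16, Sofia 35, Fatima 11. Eliminate Fatima.
Round 2: Ivan 39, Carlos 36, Kwame 16, Sofia 35. Eliminate Kwame.
Round 3: Ivan 39, Carlos 36, Sofia 51. Eliminate Carlos.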